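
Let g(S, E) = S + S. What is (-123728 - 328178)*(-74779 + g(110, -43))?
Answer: 33693659454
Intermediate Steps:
g(S, E) = 2*S
(-123728 - 328178)*(-74779 + g(110, -43)) = (-123728 - 328178)*(-74779 + 2*110) = -451906*(-74779 + 220) = -451906*(-74559) = 33693659454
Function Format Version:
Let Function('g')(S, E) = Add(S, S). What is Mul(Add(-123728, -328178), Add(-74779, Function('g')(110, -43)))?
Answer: 33693659454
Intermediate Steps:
Function('g')(S, E) = Mul(2, S)
Mul(Add(-123728, -328178), Add(-74779, Function('g')(110, -43))) = Mul(Add(-123728, -328178), Add(-74779, Mul(2, 110))) = Mul(-451906, Add(-74779, 220)) = Mul(-451906, -74559) = 33693659454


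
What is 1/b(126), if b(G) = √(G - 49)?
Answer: √77/77 ≈ 0.11396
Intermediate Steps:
b(G) = √(-49 + G)
1/b(126) = 1/(√(-49 + 126)) = 1/(√77) = √77/77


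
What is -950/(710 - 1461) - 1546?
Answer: -1160096/751 ≈ -1544.7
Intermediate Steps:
-950/(710 - 1461) - 1546 = -950/(-751) - 1546 = -950*(-1/751) - 1546 = 950/751 - 1546 = -1160096/751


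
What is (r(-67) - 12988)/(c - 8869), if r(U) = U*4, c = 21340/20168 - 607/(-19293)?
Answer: 1289481456336/862628700265 ≈ 1.4948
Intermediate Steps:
c = 105988649/97275306 (c = 21340*(1/20168) - 607*(-1/19293) = 5335/5042 + 607/19293 = 105988649/97275306 ≈ 1.0896)
r(U) = 4*U
(r(-67) - 12988)/(c - 8869) = (4*(-67) - 12988)/(105988649/97275306 - 8869) = (-268 - 12988)/(-862628700265/97275306) = -13256*(-97275306/862628700265) = 1289481456336/862628700265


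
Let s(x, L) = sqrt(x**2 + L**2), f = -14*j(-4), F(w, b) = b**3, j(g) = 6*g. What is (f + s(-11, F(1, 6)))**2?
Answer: (336 + sqrt(46777))**2 ≈ 3.0501e+5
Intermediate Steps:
f = 336 (f = -84*(-4) = -14*(-24) = 336)
s(x, L) = sqrt(L**2 + x**2)
(f + s(-11, F(1, 6)))**2 = (336 + sqrt((6**3)**2 + (-11)**2))**2 = (336 + sqrt(216**2 + 121))**2 = (336 + sqrt(46656 + 121))**2 = (336 + sqrt(46777))**2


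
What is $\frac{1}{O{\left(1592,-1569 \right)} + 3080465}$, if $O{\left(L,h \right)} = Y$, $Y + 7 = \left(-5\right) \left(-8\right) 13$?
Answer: $\frac{1}{3080978} \approx 3.2457 \cdot 10^{-7}$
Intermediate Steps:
$Y = 513$ ($Y = -7 + \left(-5\right) \left(-8\right) 13 = -7 + 40 \cdot 13 = -7 + 520 = 513$)
$O{\left(L,h \right)} = 513$
$\frac{1}{O{\left(1592,-1569 \right)} + 3080465} = \frac{1}{513 + 3080465} = \frac{1}{3080978}$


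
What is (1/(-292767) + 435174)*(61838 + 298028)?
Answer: 45848578909934762/292767 ≈ 1.5660e+11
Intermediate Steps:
(1/(-292767) + 435174)*(61838 + 298028) = (-1/292767 + 435174)*359866 = (127404586457/292767)*359866 = 45848578909934762/292767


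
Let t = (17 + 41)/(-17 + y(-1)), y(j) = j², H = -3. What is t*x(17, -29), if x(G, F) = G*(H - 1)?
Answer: 493/2 ≈ 246.50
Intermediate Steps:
x(G, F) = -4*G (x(G, F) = G*(-3 - 1) = G*(-4) = -4*G)
t = -29/8 (t = (17 + 41)/(-17 + (-1)²) = 58/(-17 + 1) = 58/(-16) = 58*(-1/16) = -29/8 ≈ -3.6250)
t*x(17, -29) = -(-29)*17/2 = -29/8*(-68) = 493/2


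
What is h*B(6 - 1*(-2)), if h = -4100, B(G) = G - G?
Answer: 0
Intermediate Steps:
B(G) = 0
h*B(6 - 1*(-2)) = -4100*0 = 0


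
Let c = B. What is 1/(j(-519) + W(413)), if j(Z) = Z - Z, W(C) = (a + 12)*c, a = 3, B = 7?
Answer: 1/105 ≈ 0.0095238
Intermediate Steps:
c = 7
W(C) = 105 (W(C) = (3 + 12)*7 = 15*7 = 105)
j(Z) = 0
1/(j(-519) + W(413)) = 1/(0 + 105) = 1/105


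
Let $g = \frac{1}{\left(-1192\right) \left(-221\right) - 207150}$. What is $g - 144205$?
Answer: $- \frac{8116145809}{56282} \approx -1.4421 \cdot 10^{5}$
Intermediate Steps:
$g = \frac{1}{56282}$ ($g = \frac{1}{263432 - 207150} = \frac{1}{56282} \approx 1.7768 \cdot 10^{-5}$)
$g - 144205 = \frac{1}{56282} - 144205 = - \frac{8116145809}{56282}$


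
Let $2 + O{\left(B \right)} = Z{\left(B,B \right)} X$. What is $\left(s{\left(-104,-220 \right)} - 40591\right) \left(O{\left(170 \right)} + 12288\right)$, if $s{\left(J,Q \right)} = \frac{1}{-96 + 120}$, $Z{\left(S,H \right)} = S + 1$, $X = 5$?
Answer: $- \frac{12801738803}{24} \approx -5.3341 \cdot 10^{8}$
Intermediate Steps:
$Z{\left(S,H \right)} = 1 + S$
$O{\left(B \right)} = 3 + 5 B$ ($O{\left(B \right)} = -2 + \left(1 + B\right) 5 = -2 + \left(5 + 5 B\right) = 3 + 5 B$)
$s{\left(J,Q \right)} = \frac{1}{24}$
$\left(s{\left(-104,-220 \right)} - 40591\right) \left(O{\left(170 \right)} + 12288\right) = \left(\frac{1}{24} - 40591\right) \left(\left(3 + 5 \cdot 170\right) + 12288\right) = - \frac{974183 \left(\left(3 + 850\right) + 12288\right)}{24} = - \frac{974183 \left(853 + 12288\right)}{24} = \left(- \frac{974183}{24}\right) 13141 = - \frac{12801738803}{24}$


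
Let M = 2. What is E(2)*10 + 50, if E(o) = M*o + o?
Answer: 110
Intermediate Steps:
E(o) = 3*o (E(o) = 2*o + o = 3*o)
E(2)*10 + 50 = (3*2)*10 + 50 = 6*10 + 50 = 60 + 50 = 110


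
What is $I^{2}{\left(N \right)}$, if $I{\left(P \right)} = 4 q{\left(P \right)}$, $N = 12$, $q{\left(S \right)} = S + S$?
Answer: $9216$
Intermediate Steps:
$q{\left(S \right)} = 2 S$
$I{\left(P \right)} = 8 P$ ($I{\left(P \right)} = 4 \cdot 2 P = 8 P$)
$I^{2}{\left(N \right)} = \left(8 \cdot 12\right)^{2} = 96^{2} = 9216$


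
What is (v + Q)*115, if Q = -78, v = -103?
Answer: -20815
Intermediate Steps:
(v + Q)*115 = (-103 - 78)*115 = -181*115 = -20815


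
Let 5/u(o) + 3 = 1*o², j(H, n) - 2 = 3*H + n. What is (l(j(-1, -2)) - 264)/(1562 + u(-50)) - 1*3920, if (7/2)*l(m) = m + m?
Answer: -107029397780/27302233 ≈ -3920.2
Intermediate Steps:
j(H, n) = 2 + n + 3*H (j(H, n) = 2 + (3*H + n) = 2 + (n + 3*H) = 2 + n + 3*H)
l(m) = 4*m/7 (l(m) = 2*(m + m)/7 = 2*(2*m)/7 = 4*m/7)
u(o) = 5/(-3 + o²) (u(o) = 5/(-3 + 1*o²) = 5/(-3 + o²))
(l(j(-1, -2)) - 264)/(1562 + u(-50)) - 1*3920 = (4*(2 - 2 + 3*(-1))/7 - 264)/(1562 + 5/(-3 + (-50)²)) - 1*3920 = (4*(2 - 2 - 3)/7 - 264)/(1562 + 5/(-3 + 2500)) - 3920 = ((4/7)*(-3) - 264)/(1562 + 5/2497) - 3920 = (-12/7 - 264)/(1562 + 5*(1/2497)) - 3920 = -1860/(7*(1562 + 5/2497)) - 3920 = -1860/(7*3900319/2497) - 3920 = -1860/7*2497/3900319 - 3920 = -4644420/27302233 - 3920 = -107029397780/27302233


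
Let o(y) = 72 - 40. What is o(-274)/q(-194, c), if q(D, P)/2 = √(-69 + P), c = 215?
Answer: 8*√146/73 ≈ 1.3242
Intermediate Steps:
o(y) = 32
q(D, P) = 2*√(-69 + P)
o(-274)/q(-194, c) = 32/((2*√(-69 + 215))) = 32/((2*√146)) = 32*(√146/292) = 8*√146/73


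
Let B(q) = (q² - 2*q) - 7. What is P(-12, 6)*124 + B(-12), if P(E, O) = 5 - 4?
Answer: 285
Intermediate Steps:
P(E, O) = 1
B(q) = -7 + q² - 2*q
P(-12, 6)*124 + B(-12) = 1*124 + (-7 + (-12)² - 2*(-12)) = 124 + (-7 + 144 + 24) = 124 + 161 = 285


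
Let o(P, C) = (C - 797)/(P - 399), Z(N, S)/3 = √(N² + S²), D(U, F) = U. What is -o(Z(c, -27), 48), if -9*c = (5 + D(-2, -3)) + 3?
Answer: -298851/152636 - 749*√6565/152636 ≈ -2.3555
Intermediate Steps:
c = -⅔ (c = -((5 - 2) + 3)/9 = -(3 + 3)/9 = -⅑*6 = -⅔ ≈ -0.66667)
Z(N, S) = 3*√(N² + S²)
o(P, C) = (-797 + C)/(-399 + P)
-o(Z(c, -27), 48) = -(-797 + 48)/(-399 + 3*√((-⅔)² + (-27)²)) = -(-749)/(-399 + 3*√(4/9 + 729)) = -(-749)/(-399 + 3*√(6565/9)) = -(-749)/(-399 + 3*(√6565/3)) = -(-749)/(-399 + √6565) = 749/(-399 + √6565)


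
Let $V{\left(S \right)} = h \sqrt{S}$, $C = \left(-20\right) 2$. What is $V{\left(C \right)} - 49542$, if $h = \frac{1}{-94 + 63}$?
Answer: $-49542 - \frac{2 i \sqrt{10}}{31} \approx -49542.0 - 0.20402 i$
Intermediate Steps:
$C = -40$
$h = - \frac{1}{31}$ ($h = \frac{1}{-31} = - \frac{1}{31} \approx -0.032258$)
$V{\left(S \right)} = - \frac{\sqrt{S}}{31}$
$V{\left(C \right)} - 49542 = - \frac{\sqrt{-40}}{31} - 49542 = - \frac{2 i \sqrt{10}}{31} - 49542 = -49542 - \frac{2 i \sqrt{10}}{31}$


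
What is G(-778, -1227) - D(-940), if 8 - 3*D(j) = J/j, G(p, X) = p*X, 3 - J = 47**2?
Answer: 1345991803/1410 ≈ 9.5460e+5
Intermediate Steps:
J = -2206 (J = 3 - 1*47**2 = 3 - 1*2209 = 3 - 2209 = -2206)
G(p, X) = X*p
D(j) = 8/3 + 2206/(3*j) (D(j) = 8/3 - (-2206)/(3*j) = 8/3 + 2206/(3*j))
G(-778, -1227) - D(-940) = -1227*(-778) - 2*(1103 + 4*(-940))/(3*(-940)) = 954606 - 2*(-1)*(1103 - 3760)/(3*940) = 954606 - 2*(-1)*(-2657)/(3*940) = 954606 - 1*2657/1410 = 954606 - 2657/1410 = 1345991803/1410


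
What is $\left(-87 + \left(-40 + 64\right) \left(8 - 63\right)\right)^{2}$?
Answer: $1979649$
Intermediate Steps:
$\left(-87 + \left(-40 + 64\right) \left(8 - 63\right)\right)^{2} = \left(-87 + 24 \left(-55\right)\right)^{2} = \left(-87 - 1320\right)^{2} = \left(-1407\right)^{2} = 1979649$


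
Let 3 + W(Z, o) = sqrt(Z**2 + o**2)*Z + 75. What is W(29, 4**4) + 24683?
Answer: 24755 + 29*sqrt(66377) ≈ 32226.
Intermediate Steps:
W(Z, o) = 72 + Z*sqrt(Z**2 + o**2) (W(Z, o) = -3 + (sqrt(Z**2 + o**2)*Z + 75) = -3 + (Z*sqrt(Z**2 + o**2) + 75) = -3 + (75 + Z*sqrt(Z**2 + o**2)) = 72 + Z*sqrt(Z**2 + o**2))
W(29, 4**4) + 24683 = (72 + 29*sqrt(29**2 + (4**4)**2)) + 24683 = (72 + 29*sqrt(841 + 256**2)) + 24683 = (72 + 29*sqrt(841 + 65536)) + 24683 = (72 + 29*sqrt(66377)) + 24683 = 24755 + 29*sqrt(66377)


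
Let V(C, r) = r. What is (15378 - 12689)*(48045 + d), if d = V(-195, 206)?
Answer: 129746939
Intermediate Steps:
d = 206
(15378 - 12689)*(48045 + d) = (15378 - 12689)*(48045 + 206) = 2689*48251 = 129746939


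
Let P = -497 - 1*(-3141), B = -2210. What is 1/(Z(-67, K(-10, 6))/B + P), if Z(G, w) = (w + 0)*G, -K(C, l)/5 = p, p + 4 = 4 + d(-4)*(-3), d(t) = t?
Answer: 221/583922 ≈ 0.00037848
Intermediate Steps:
P = 2644 (P = -497 + 3141 = 2644)
p = 12 (p = -4 + (4 - 4*(-3)) = -4 + (4 + 12) = -4 + 16 = 12)
K(C, l) = -60 (K(C, l) = -5*12 = -60)
Z(G, w) = G*w (Z(G, w) = w*G = G*w)
1/(Z(-67, K(-10, 6))/B + P) = 1/(-67*(-60)/(-2210) + 2644) = 1/(4020*(-1/2210) + 2644) = 1/(-402/221 + 2644) = 1/(583922/221) = 221/583922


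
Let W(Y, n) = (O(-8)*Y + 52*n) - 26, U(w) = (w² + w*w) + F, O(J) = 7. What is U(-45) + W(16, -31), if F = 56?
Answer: 2580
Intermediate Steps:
U(w) = 56 + 2*w² (U(w) = (w² + w*w) + 56 = (w² + w²) + 56 = 2*w² + 56 = 56 + 2*w²)
W(Y, n) = -26 + 7*Y + 52*n (W(Y, n) = (7*Y + 52*n) - 26 = -26 + 7*Y + 52*n)
U(-45) + W(16, -31) = (56 + 2*(-45)²) + (-26 + 7*16 + 52*(-31)) = (56 + 2*2025) + (-26 + 112 - 1612) = (56 + 4050) - 1526 = 4106 - 1526 = 2580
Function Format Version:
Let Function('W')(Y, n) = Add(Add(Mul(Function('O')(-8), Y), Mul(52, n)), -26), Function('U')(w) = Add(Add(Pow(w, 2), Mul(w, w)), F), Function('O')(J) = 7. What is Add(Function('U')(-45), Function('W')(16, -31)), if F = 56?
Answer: 2580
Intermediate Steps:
Function('U')(w) = Add(56, Mul(2, Pow(w, 2))) (Function('U')(w) = Add(Add(Pow(w, 2), Mul(w, w)), 56) = Add(Add(Pow(w, 2), Pow(w, 2)), 56) = Add(Mul(2, Pow(w, 2)), 56) = Add(56, Mul(2, Pow(w, 2))))
Function('W')(Y, n) = Add(-26, Mul(7, Y), Mul(52, n)) (Function('W')(Y, n) = Add(Add(Mul(7, Y), Mul(52, n)), -26) = Add(-26, Mul(7, Y), Mul(52, n)))
Add(Function('U')(-45), Function('W')(16, -31)) = Add(Add(56, Mul(2, Pow(-45, 2))), Add(-26, Mul(7, 16), Mul(52, -31))) = Add(Add(56, Mul(2, 2025)), Add(-26, 112, -1612)) = Add(Add(56, 4050), -1526) = Add(4106, -1526) = 2580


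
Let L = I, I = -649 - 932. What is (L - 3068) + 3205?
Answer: -1444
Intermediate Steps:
I = -1581
L = -1581
(L - 3068) + 3205 = (-1581 - 3068) + 3205 = -4649 + 3205 = -1444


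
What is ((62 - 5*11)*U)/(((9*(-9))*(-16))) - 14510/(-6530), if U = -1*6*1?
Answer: 308845/141048 ≈ 2.1896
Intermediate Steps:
U = -6 (U = -6*1 = -6)
((62 - 5*11)*U)/(((9*(-9))*(-16))) - 14510/(-6530) = ((62 - 5*11)*(-6))/(((9*(-9))*(-16))) - 14510/(-6530) = ((62 - 55)*(-6))/((-81*(-16))) - 14510*(-1/6530) = (7*(-6))/1296 + 1451/653 = -42*1/1296 + 1451/653 = -7/216 + 1451/653 = 308845/141048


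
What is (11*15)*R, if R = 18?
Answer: 2970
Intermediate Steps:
(11*15)*R = (11*15)*18 = 165*18 = 2970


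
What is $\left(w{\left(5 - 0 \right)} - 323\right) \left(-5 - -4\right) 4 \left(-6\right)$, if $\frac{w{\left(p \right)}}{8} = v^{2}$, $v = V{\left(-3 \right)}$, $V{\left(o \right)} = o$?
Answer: $-6024$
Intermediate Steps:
$v = -3$
$w{\left(p \right)} = 72$ ($w{\left(p \right)} = 8 \left(-3\right)^{2} = 8 \cdot 9 = 72$)
$\left(w{\left(5 - 0 \right)} - 323\right) \left(-5 - -4\right) 4 \left(-6\right) = \left(72 - 323\right) \left(-5 - -4\right) 4 \left(-6\right) = - 251 \left(-5 + 4\right) 4 \left(-6\right) = - 251 \left(-1\right) 4 \left(-6\right) = - 251 \left(\left(-4\right) \left(-6\right)\right) = \left(-251\right) 24 = -6024$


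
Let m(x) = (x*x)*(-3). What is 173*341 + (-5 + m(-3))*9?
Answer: 58705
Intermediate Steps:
m(x) = -3*x**2 (m(x) = x**2*(-3) = -3*x**2)
173*341 + (-5 + m(-3))*9 = 173*341 + (-5 - 3*(-3)**2)*9 = 58993 + (-5 - 3*9)*9 = 58993 + (-5 - 27)*9 = 58993 - 32*9 = 58993 - 288 = 58705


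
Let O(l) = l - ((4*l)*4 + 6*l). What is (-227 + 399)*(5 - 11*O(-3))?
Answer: -118336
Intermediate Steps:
O(l) = -21*l (O(l) = l - (16*l + 6*l) = l - 22*l = -21*l)
(-227 + 399)*(5 - 11*O(-3)) = (-227 + 399)*(5 - (-231)*(-3)) = 172*(5 - 11*63) = 172*(5 - 693) = 172*(-688) = -118336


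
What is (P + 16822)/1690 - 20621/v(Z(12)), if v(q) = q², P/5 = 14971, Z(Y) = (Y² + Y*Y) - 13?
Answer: 1379644727/25561250 ≈ 53.974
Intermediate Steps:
Z(Y) = -13 + 2*Y² (Z(Y) = (Y² + Y²) - 13 = 2*Y² - 13 = -13 + 2*Y²)
P = 74855 (P = 5*14971 = 74855)
(P + 16822)/1690 - 20621/v(Z(12)) = (74855 + 16822)/1690 - 20621/(-13 + 2*12²)² = 91677*(1/1690) - 20621/(-13 + 2*144)² = 91677/1690 - 20621/(-13 + 288)² = 91677/1690 - 20621/(275²) = 91677/1690 - 20621/75625 = 1379644727/25561250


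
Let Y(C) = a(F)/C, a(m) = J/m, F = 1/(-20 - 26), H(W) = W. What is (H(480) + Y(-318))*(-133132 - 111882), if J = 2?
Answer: -18710739124/159 ≈ -1.1768e+8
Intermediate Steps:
F = -1/46 (F = 1/(-46) = -1/46 ≈ -0.021739)
a(m) = 2/m
Y(C) = -92/C (Y(C) = (2/(-1/46))/C = (2*(-46))/C = -92/C)
(H(480) + Y(-318))*(-133132 - 111882) = (480 - 92/(-318))*(-133132 - 111882) = (480 - 92*(-1/318))*(-245014) = (480 + 46/159)*(-245014) = (76366/159)*(-245014) = -18710739124/159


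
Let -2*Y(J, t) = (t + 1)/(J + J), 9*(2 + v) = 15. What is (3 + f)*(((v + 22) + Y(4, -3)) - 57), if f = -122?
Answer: 100555/24 ≈ 4189.8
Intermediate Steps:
v = -1/3 (v = -2 + (1/9)*15 = -2 + 5/3 = -1/3 ≈ -0.33333)
Y(J, t) = -(1 + t)/(4*J) (Y(J, t) = -(t + 1)/(2*(J + J)) = -(1 + t)/(2*(2*J)) = -(1 + t)*1/(2*J)/2 = -(1 + t)/(4*J))
(3 + f)*(((v + 22) + Y(4, -3)) - 57) = (3 - 122)*(((-1/3 + 22) + (1/4)*(-1 - 1*(-3))/4) - 57) = -119*((65/3 + (1/4)*(1/4)*(-1 + 3)) - 57) = -119*((65/3 + (1/4)*(1/4)*2) - 57) = -119*((65/3 + 1/8) - 57) = -119*(523/24 - 57) = -119*(-845/24) = 100555/24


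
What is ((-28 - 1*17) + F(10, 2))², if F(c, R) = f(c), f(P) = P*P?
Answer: 3025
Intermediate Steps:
f(P) = P²
F(c, R) = c²
((-28 - 1*17) + F(10, 2))² = ((-28 - 1*17) + 10²)² = ((-28 - 17) + 100)² = (-45 + 100)² = 55² = 3025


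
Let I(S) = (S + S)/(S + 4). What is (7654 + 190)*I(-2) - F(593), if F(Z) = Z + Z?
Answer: -16874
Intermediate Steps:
F(Z) = 2*Z
I(S) = 2*S/(4 + S) (I(S) = (2*S)/(4 + S) = 2*S/(4 + S))
(7654 + 190)*I(-2) - F(593) = (7654 + 190)*(2*(-2)/(4 - 2)) - 2*593 = 7844*(2*(-2)/2) - 1*1186 = 7844*(2*(-2)*(½)) - 1186 = 7844*(-2) - 1186 = -15688 - 1186 = -16874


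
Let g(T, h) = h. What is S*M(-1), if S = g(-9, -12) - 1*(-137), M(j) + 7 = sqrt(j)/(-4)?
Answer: -875 - 125*I/4 ≈ -875.0 - 31.25*I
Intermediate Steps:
M(j) = -7 - sqrt(j)/4 (M(j) = -7 + sqrt(j)/(-4) = -7 - sqrt(j)/4)
S = 125 (S = -12 - 1*(-137) = -12 + 137 = 125)
S*M(-1) = 125*(-7 - I/4) = -875 - 125*I/4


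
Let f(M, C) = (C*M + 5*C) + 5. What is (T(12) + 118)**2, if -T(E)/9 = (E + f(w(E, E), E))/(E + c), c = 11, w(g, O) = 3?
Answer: 2879809/529 ≈ 5443.9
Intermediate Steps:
f(M, C) = 5 + 5*C + C*M (f(M, C) = (5*C + C*M) + 5 = 5 + 5*C + C*M)
T(E) = -9*(5 + 9*E)/(11 + E) (T(E) = -9*(E + (5 + 5*E + E*3))/(E + 11) = -9*(E + (5 + 5*E + 3*E))/(11 + E) = -9*(E + (5 + 8*E))/(11 + E) = -9*(5 + 9*E)/(11 + E))
(T(12) + 118)**2 = (9*(-5 - 9*12)/(11 + 12) + 118)**2 = (9*(-5 - 108)/23 + 118)**2 = (9*(1/23)*(-113) + 118)**2 = (-1017/23 + 118)**2 = (1697/23)**2 = 2879809/529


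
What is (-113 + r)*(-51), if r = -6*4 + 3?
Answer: 6834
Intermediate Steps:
r = -21 (r = -24 + 3 = -21)
(-113 + r)*(-51) = (-113 - 21)*(-51) = -134*(-51) = 6834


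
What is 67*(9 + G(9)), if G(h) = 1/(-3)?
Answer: 1742/3 ≈ 580.67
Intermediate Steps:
G(h) = -1/3
67*(9 + G(9)) = 67*(9 - 1/3) = 67*(26/3) = 1742/3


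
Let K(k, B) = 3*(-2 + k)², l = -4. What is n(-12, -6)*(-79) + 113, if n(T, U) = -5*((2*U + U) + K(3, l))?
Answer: -5812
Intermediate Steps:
n(T, U) = -15 - 15*U (n(T, U) = -5*((2*U + U) + 3*(-2 + 3)²) = -5*(3*U + 3*1²) = -5*(3*U + 3*1) = -5*(3*U + 3) = -5*(3 + 3*U) = -15 - 15*U)
n(-12, -6)*(-79) + 113 = (-15 - 15*(-6))*(-79) + 113 = (-15 + 90)*(-79) + 113 = 75*(-79) + 113 = -5925 + 113 = -5812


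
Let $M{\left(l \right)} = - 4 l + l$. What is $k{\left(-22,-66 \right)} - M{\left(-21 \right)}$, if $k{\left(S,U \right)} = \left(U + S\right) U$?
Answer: $5745$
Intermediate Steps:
$M{\left(l \right)} = - 3 l$
$k{\left(S,U \right)} = U \left(S + U\right)$ ($k{\left(S,U \right)} = \left(S + U\right) U = U \left(S + U\right)$)
$k{\left(-22,-66 \right)} - M{\left(-21 \right)} = - 66 \left(-22 - 66\right) - \left(-3\right) \left(-21\right) = \left(-66\right) \left(-88\right) - 63 = 5808 - 63 = 5745$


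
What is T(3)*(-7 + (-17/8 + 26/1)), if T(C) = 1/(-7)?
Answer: -135/56 ≈ -2.4107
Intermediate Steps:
T(C) = -⅐
T(3)*(-7 + (-17/8 + 26/1)) = -(-7 + (-17/8 + 26/1))/7 = -(-7 + (-17*⅛ + 26*1))/7 = -(-7 + (-17/8 + 26))/7 = -(-7 + 191/8)/7 = -⅐*135/8 = -135/56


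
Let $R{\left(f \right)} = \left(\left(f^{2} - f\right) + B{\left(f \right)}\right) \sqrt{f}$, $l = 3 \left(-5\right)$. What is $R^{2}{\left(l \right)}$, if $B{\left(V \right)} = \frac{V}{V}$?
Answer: $-871215$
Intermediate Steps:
$B{\left(V \right)} = 1$
$l = -15$
$R{\left(f \right)} = \sqrt{f} \left(1 + f^{2} - f\right)$ ($R{\left(f \right)} = \left(\left(f^{2} - f\right) + 1\right) \sqrt{f} = \left(1 + f^{2} - f\right) \sqrt{f} = \sqrt{f} \left(1 + f^{2} - f\right)$)
$R^{2}{\left(l \right)} = \left(\sqrt{-15} \left(1 + \left(-15\right)^{2} - -15\right)\right)^{2} = \left(i \sqrt{15} \left(1 + 225 + 15\right)\right)^{2} = \left(i \sqrt{15} \cdot 241\right)^{2} = \left(241 i \sqrt{15}\right)^{2} = -871215$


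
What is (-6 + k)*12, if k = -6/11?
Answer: -864/11 ≈ -78.545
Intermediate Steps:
k = -6/11 (k = -6*1/11 = -6/11 ≈ -0.54545)
(-6 + k)*12 = (-6 - 6/11)*12 = -72/11*12 = -864/11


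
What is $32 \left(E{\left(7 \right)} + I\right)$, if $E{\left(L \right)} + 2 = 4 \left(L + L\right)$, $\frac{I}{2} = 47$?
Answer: $4736$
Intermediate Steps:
$I = 94$ ($I = 2 \cdot 47 = 94$)
$E{\left(L \right)} = -2 + 8 L$ ($E{\left(L \right)} = -2 + 4 \left(L + L\right) = -2 + 4 \cdot 2 L = -2 + 8 L$)
$32 \left(E{\left(7 \right)} + I\right) = 32 \left(\left(-2 + 8 \cdot 7\right) + 94\right) = 32 \left(\left(-2 + 56\right) + 94\right) = 32 \left(54 + 94\right) = 32 \cdot 148 = 4736$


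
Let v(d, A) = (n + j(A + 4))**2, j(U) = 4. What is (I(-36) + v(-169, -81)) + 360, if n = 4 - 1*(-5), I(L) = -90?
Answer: 439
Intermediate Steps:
n = 9 (n = 4 + 5 = 9)
v(d, A) = 169 (v(d, A) = (9 + 4)**2 = 13**2 = 169)
(I(-36) + v(-169, -81)) + 360 = (-90 + 169) + 360 = 79 + 360 = 439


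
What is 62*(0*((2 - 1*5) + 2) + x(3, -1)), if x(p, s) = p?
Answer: 186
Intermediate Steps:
62*(0*((2 - 1*5) + 2) + x(3, -1)) = 62*(0*((2 - 1*5) + 2) + 3) = 62*(0*((2 - 5) + 2) + 3) = 62*(0*(-3 + 2) + 3) = 62*(0*(-1) + 3) = 62*(0 + 3) = 62*3 = 186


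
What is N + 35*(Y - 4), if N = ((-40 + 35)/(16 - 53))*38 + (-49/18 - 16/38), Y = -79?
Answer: -36734665/12654 ≈ -2903.0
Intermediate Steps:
N = 25205/12654 (N = -5/(-37)*38 + (-49*1/18 - 16*1/38) = -5*(-1/37)*38 + (-49/18 - 8/19) = (5/37)*38 - 1075/342 = 190/37 - 1075/342 = 25205/12654 ≈ 1.9919)
N + 35*(Y - 4) = 25205/12654 + 35*(-79 - 4) = 25205/12654 + 35*(-83) = 25205/12654 - 2905 = -36734665/12654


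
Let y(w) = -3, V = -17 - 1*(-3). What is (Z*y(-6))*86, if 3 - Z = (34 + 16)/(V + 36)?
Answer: -2064/11 ≈ -187.64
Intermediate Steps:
V = -14 (V = -17 + 3 = -14)
Z = 8/11 (Z = 3 - (34 + 16)/(-14 + 36) = 3 - 50/22 = 3 - 1*25/11 = 3 - 25/11 = 8/11 ≈ 0.72727)
(Z*y(-6))*86 = ((8/11)*(-3))*86 = -24/11*86 = -2064/11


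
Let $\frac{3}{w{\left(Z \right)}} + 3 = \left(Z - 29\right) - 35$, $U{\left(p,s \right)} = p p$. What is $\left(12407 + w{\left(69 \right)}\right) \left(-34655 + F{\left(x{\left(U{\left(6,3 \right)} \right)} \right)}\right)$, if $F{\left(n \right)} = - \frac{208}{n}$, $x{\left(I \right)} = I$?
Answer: $- \frac{7741588699}{18} \approx -4.3009 \cdot 10^{8}$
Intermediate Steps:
$U{\left(p,s \right)} = p^{2}$
$w{\left(Z \right)} = \frac{3}{-67 + Z}$ ($w{\left(Z \right)} = \frac{3}{-3 + \left(\left(Z - 29\right) - 35\right)} = \frac{3}{-3 + \left(\left(-29 + Z\right) - 35\right)} = \frac{3}{-3 + \left(-64 + Z\right)} = \frac{3}{-67 + Z}$)
$\left(12407 + w{\left(69 \right)}\right) \left(-34655 + F{\left(x{\left(U{\left(6,3 \right)} \right)} \right)}\right) = \left(12407 + \frac{3}{-67 + 69}\right) \left(-34655 - \frac{208}{6^{2}}\right) = \left(12407 + \frac{3}{2}\right) \left(-34655 - \frac{208}{36}\right) = \left(12407 + 3 \cdot \frac{1}{2}\right) \left(-34655 - \frac{52}{9}\right) = \left(12407 + \frac{3}{2}\right) \left(-34655 - \frac{52}{9}\right) = \frac{24817}{2} \left(- \frac{311947}{9}\right) = - \frac{7741588699}{18}$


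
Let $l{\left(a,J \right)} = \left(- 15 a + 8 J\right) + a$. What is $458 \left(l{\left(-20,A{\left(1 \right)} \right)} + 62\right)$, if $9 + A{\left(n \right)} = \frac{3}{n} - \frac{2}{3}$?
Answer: $\frac{396628}{3} \approx 1.3221 \cdot 10^{5}$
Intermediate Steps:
$A{\left(n \right)} = - \frac{29}{3} + \frac{3}{n}$ ($A{\left(n \right)} = -9 + \left(\frac{3}{n} - \frac{2}{3}\right) = -9 - \left(\frac{2}{3} - \frac{3}{n}\right) = - \frac{29}{3} + \frac{3}{n}$)
$l{\left(a,J \right)} = - 14 a + 8 J$
$458 \left(l{\left(-20,A{\left(1 \right)} \right)} + 62\right) = 458 \left(\left(\left(-14\right) \left(-20\right) + 8 \left(- \frac{29}{3} + \frac{3}{1}\right)\right) + 62\right) = 458 \left(\left(280 + 8 \left(- \frac{29}{3} + 3 \cdot 1\right)\right) + 62\right) = 458 \left(\left(280 + 8 \left(- \frac{29}{3} + 3\right)\right) + 62\right) = 458 \left(\left(280 + 8 \left(- \frac{20}{3}\right)\right) + 62\right) = 458 \left(\left(280 - \frac{160}{3}\right) + 62\right) = 458 \left(\frac{680}{3} + 62\right) = 458 \cdot \frac{866}{3} = \frac{396628}{3}$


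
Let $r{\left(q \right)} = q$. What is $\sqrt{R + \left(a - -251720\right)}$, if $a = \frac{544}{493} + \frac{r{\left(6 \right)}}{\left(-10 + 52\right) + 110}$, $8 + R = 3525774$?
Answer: $\frac{\sqrt{4587395496313}}{1102} \approx 1943.6$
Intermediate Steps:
$R = 3525766$ ($R = -8 + 3525774 = 3525766$)
$a = \frac{2519}{2204}$ ($a = \frac{544}{493} + \frac{6}{\left(-10 + 52\right) + 110} = 544 \cdot \frac{1}{493} + \frac{6}{42 + 110} = \frac{32}{29} + \frac{6}{152} = \frac{32}{29} + 6 \cdot \frac{1}{152} = \frac{32}{29} + \frac{3}{76} = \frac{2519}{2204} \approx 1.1429$)
$\sqrt{R + \left(a - -251720\right)} = \sqrt{3525766 + \left(\frac{2519}{2204} - -251720\right)} = \sqrt{3525766 + \left(\frac{2519}{2204} + 251720\right)} = \sqrt{3525766 + \frac{554793399}{2204}} = \sqrt{\frac{8325581663}{2204}} = \frac{\sqrt{4587395496313}}{1102}$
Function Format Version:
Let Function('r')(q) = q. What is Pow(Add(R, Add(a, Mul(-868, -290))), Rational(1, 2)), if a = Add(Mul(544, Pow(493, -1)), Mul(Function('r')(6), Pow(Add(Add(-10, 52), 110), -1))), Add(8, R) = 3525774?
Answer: Mul(Rational(1, 1102), Pow(4587395496313, Rational(1, 2))) ≈ 1943.6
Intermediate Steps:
R = 3525766 (R = Add(-8, 3525774) = 3525766)
a = Rational(2519, 2204) (a = Add(Mul(544, Pow(493, -1)), Mul(6, Pow(Add(Add(-10, 52), 110), -1))) = Add(Mul(544, Rational(1, 493)), Mul(6, Pow(Add(42, 110), -1))) = Add(Rational(32, 29), Mul(6, Pow(152, -1))) = Add(Rational(32, 29), Mul(6, Rational(1, 152))) = Add(Rational(32, 29), Rational(3, 76)) = Rational(2519, 2204) ≈ 1.1429)
Pow(Add(R, Add(a, Mul(-868, -290))), Rational(1, 2)) = Pow(Add(3525766, Add(Rational(2519, 2204), Mul(-868, -290))), Rational(1, 2)) = Pow(Add(3525766, Add(Rational(2519, 2204), 251720)), Rational(1, 2)) = Pow(Add(3525766, Rational(554793399, 2204)), Rational(1, 2)) = Pow(Rational(8325581663, 2204), Rational(1, 2)) = Mul(Rational(1, 1102), Pow(4587395496313, Rational(1, 2)))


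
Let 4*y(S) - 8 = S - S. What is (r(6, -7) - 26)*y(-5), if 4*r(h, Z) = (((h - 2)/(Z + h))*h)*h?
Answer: -124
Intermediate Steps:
y(S) = 2 (y(S) = 2 + (S - S)/4 = 2 + (¼)*0 = 2 + 0 = 2)
r(h, Z) = h²*(-2 + h)/(4*(Z + h)) (r(h, Z) = ((((h - 2)/(Z + h))*h)*h)/4 = ((((-2 + h)/(Z + h))*h)*h)/4 = ((h*(-2 + h)/(Z + h))*h)/4 = (h²*(-2 + h)/(Z + h))/4 = h²*(-2 + h)/(4*(Z + h)))
(r(6, -7) - 26)*y(-5) = ((¼)*6²*(-2 + 6)/(-7 + 6) - 26)*2 = ((¼)*36*4/(-1) - 26)*2 = ((¼)*36*(-1)*4 - 26)*2 = (-36 - 26)*2 = -62*2 = -124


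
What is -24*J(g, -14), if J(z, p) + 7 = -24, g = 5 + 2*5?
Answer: 744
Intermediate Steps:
g = 15 (g = 5 + 10 = 15)
J(z, p) = -31 (J(z, p) = -7 - 24 = -31)
-24*J(g, -14) = -24*(-31) = 744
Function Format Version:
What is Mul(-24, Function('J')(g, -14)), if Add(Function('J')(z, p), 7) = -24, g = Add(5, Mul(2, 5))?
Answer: 744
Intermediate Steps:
g = 15 (g = Add(5, 10) = 15)
Function('J')(z, p) = -31 (Function('J')(z, p) = Add(-7, -24) = -31)
Mul(-24, Function('J')(g, -14)) = Mul(-24, -31) = 744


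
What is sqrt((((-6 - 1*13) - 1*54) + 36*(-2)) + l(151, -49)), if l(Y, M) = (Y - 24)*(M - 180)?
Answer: 2*I*sqrt(7307) ≈ 170.96*I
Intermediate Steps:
l(Y, M) = (-180 + M)*(-24 + Y) (l(Y, M) = (-24 + Y)*(-180 + M) = (-180 + M)*(-24 + Y))
sqrt((((-6 - 1*13) - 1*54) + 36*(-2)) + l(151, -49)) = sqrt((((-6 - 1*13) - 1*54) + 36*(-2)) + (4320 - 180*151 - 24*(-49) - 49*151)) = sqrt((((-6 - 13) - 54) - 72) + (4320 - 27180 + 1176 - 7399)) = sqrt(((-19 - 54) - 72) - 29083) = sqrt((-73 - 72) - 29083) = sqrt(-145 - 29083) = sqrt(-29228) = 2*I*sqrt(7307)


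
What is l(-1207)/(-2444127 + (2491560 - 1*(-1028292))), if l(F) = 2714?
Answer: 2714/1075725 ≈ 0.0025229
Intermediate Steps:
l(-1207)/(-2444127 + (2491560 - 1*(-1028292))) = 2714/(-2444127 + (2491560 - 1*(-1028292))) = 2714/(-2444127 + (2491560 + 1028292)) = 2714/(-2444127 + 3519852) = 2714/1075725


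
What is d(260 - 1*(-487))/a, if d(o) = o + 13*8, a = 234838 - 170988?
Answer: 851/63850 ≈ 0.013328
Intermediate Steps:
a = 63850
d(o) = 104 + o (d(o) = o + 104 = 104 + o)
d(260 - 1*(-487))/a = (104 + (260 - 1*(-487)))/63850 = (104 + (260 + 487))*(1/63850) = (104 + 747)*(1/63850) = 851*(1/63850) = 851/63850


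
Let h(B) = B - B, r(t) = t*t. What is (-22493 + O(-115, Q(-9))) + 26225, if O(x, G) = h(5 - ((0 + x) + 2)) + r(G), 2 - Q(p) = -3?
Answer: 3757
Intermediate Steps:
r(t) = t²
Q(p) = 5 (Q(p) = 2 - 1*(-3) = 2 + 3 = 5)
h(B) = 0
O(x, G) = G² (O(x, G) = 0 + G² = G²)
(-22493 + O(-115, Q(-9))) + 26225 = (-22493 + 5²) + 26225 = (-22493 + 25) + 26225 = -22468 + 26225 = 3757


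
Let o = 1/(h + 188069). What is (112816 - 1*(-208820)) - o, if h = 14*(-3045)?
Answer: 46778418203/145439 ≈ 3.2164e+5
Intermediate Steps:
h = -42630
o = 1/145439 (o = 1/(-42630 + 188069) = 1/145439 ≈ 6.8757e-6)
(112816 - 1*(-208820)) - o = (112816 - 1*(-208820)) - 1*1/145439 = (112816 + 208820) - 1/145439 = 321636 - 1/145439 = 46778418203/145439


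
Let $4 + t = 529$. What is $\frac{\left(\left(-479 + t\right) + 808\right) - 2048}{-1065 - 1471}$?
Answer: $\frac{597}{1268} \approx 0.47082$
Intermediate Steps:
$t = 525$ ($t = -4 + 529 = 525$)
$\frac{\left(\left(-479 + t\right) + 808\right) - 2048}{-1065 - 1471} = \frac{\left(\left(-479 + 525\right) + 808\right) - 2048}{-1065 - 1471} = \frac{\left(46 + 808\right) - 2048}{-2536} = \left(854 - 2048\right) \left(- \frac{1}{2536}\right) = \left(-1194\right) \left(- \frac{1}{2536}\right) = \frac{597}{1268}$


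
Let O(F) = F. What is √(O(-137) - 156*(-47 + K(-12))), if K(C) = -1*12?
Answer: √9067 ≈ 95.221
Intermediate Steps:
K(C) = -12
√(O(-137) - 156*(-47 + K(-12))) = √(-137 - 156*(-47 - 12)) = √(-137 - 156*(-59)) = √(-137 + 9204) = √9067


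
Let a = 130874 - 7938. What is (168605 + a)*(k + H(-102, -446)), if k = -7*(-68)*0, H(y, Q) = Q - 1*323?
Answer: -224195029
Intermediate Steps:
H(y, Q) = -323 + Q (H(y, Q) = Q - 323 = -323 + Q)
k = 0 (k = 476*0 = 0)
a = 122936
(168605 + a)*(k + H(-102, -446)) = (168605 + 122936)*(0 + (-323 - 446)) = 291541*(0 - 769) = 291541*(-769) = -224195029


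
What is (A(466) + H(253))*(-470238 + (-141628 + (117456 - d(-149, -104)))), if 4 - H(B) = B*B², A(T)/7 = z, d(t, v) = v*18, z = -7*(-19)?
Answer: 7975836281996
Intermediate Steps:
z = 133
d(t, v) = 18*v
A(T) = 931 (A(T) = 7*133 = 931)
H(B) = 4 - B³ (H(B) = 4 - B*B² = 4 - B³)
(A(466) + H(253))*(-470238 + (-141628 + (117456 - d(-149, -104)))) = (931 + (4 - 1*253³))*(-470238 + (-141628 + (117456 - 18*(-104)))) = (931 + (4 - 1*16194277))*(-470238 + (-141628 + (117456 - 1*(-1872)))) = (931 + (4 - 16194277))*(-470238 + (-141628 + (117456 + 1872))) = (931 - 16194273)*(-470238 + (-141628 + 119328)) = -16193342*(-470238 - 22300) = -16193342*(-492538) = 7975836281996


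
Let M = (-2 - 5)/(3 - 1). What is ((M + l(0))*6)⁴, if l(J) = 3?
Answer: 81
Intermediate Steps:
M = -7/2 ≈ -3.5000
((M + l(0))*6)⁴ = ((-7/2 + 3)*6)⁴ = (-½*6)⁴ = (-3)⁴ = 81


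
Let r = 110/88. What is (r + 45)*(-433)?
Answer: -80105/4 ≈ -20026.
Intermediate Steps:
r = 5/4 (r = 110*(1/88) = 5/4 ≈ 1.2500)
(r + 45)*(-433) = (5/4 + 45)*(-433) = (185/4)*(-433) = -80105/4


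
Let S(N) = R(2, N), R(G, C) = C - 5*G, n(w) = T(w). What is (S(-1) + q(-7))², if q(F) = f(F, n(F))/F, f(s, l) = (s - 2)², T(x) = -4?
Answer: 24964/49 ≈ 509.47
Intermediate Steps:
n(w) = -4
S(N) = -10 + N (S(N) = N - 5*2 = N - 10 = -10 + N)
f(s, l) = (-2 + s)²
q(F) = (-2 + F)²/F
(S(-1) + q(-7))² = ((-10 - 1) + (-2 - 7)²/(-7))² = (-11 - ⅐*(-9)²)² = (-11 - ⅐*81)² = (-11 - 81/7)² = (-158/7)² = 24964/49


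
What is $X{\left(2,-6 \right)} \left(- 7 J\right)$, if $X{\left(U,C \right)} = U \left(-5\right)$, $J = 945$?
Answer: $66150$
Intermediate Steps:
$X{\left(U,C \right)} = - 5 U$
$X{\left(2,-6 \right)} \left(- 7 J\right) = \left(-5\right) 2 \left(\left(-7\right) 945\right) = \left(-10\right) \left(-6615\right) = 66150$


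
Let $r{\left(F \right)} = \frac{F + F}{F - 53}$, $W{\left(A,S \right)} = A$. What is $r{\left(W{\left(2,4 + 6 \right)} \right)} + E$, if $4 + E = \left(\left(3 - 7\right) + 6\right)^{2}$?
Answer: $- \frac{4}{51} \approx -0.078431$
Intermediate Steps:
$r{\left(F \right)} = \frac{2 F}{-53 + F}$
$E = 0$ ($E = -4 + \left(\left(3 - 7\right) + 6\right)^{2} = -4 + \left(-4 + 6\right)^{2} = -4 + 2^{2} = -4 + 4 = 0$)
$r{\left(W{\left(2,4 + 6 \right)} \right)} + E = 2 \cdot 2 \frac{1}{-53 + 2} + 0 = 2 \cdot 2 \frac{1}{-51} + 0 = 2 \cdot 2 \left(- \frac{1}{51}\right) + 0 = - \frac{4}{51} + 0 = - \frac{4}{51}$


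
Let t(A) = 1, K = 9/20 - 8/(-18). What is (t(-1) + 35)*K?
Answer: 161/5 ≈ 32.200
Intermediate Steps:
K = 161/180 (K = 9*(1/20) - 8*(-1/18) = 9/20 + 4/9 = 161/180 ≈ 0.89444)
(t(-1) + 35)*K = (1 + 35)*(161/180) = 36*(161/180) = 161/5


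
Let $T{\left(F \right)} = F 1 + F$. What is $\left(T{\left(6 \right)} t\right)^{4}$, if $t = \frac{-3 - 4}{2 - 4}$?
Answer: $3111696$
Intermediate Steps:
$T{\left(F \right)} = 2 F$ ($T{\left(F \right)} = F + F = 2 F$)
$t = \frac{7}{2}$ ($t = - \frac{7}{-2} = \left(-7\right) \left(- \frac{1}{2}\right) = \frac{7}{2} \approx 3.5$)
$\left(T{\left(6 \right)} t\right)^{4} = \left(2 \cdot 6 \cdot \frac{7}{2}\right)^{4} = \left(12 \cdot \frac{7}{2}\right)^{4} = 42^{4} = 3111696$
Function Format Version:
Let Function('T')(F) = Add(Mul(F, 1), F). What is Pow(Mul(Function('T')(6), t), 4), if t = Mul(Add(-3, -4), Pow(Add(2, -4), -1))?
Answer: 3111696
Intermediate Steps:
Function('T')(F) = Mul(2, F) (Function('T')(F) = Add(F, F) = Mul(2, F))
t = Rational(7, 2) (t = Mul(-7, Pow(-2, -1)) = Mul(-7, Rational(-1, 2)) = Rational(7, 2) ≈ 3.5000)
Pow(Mul(Function('T')(6), t), 4) = Pow(Mul(Mul(2, 6), Rational(7, 2)), 4) = Pow(Mul(12, Rational(7, 2)), 4) = Pow(42, 4) = 3111696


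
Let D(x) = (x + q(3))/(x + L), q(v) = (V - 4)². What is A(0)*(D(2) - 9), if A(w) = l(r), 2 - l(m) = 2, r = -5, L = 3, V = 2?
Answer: 0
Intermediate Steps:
q(v) = 4 (q(v) = (2 - 4)² = (-2)² = 4)
l(m) = 0 (l(m) = 2 - 1*2 = 2 - 2 = 0)
D(x) = (4 + x)/(3 + x) (D(x) = (x + 4)/(x + 3) = (4 + x)/(3 + x))
A(w) = 0
A(0)*(D(2) - 9) = 0*((4 + 2)/(3 + 2) - 9) = 0*(6/5 - 9) = 0*(-39/5) = 0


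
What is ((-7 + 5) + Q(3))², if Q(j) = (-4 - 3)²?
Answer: 2209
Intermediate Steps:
Q(j) = 49 (Q(j) = (-7)² = 49)
((-7 + 5) + Q(3))² = ((-7 + 5) + 49)² = (-2 + 49)² = 47² = 2209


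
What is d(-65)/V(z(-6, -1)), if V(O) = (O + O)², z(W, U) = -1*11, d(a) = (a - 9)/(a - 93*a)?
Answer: -37/1447160 ≈ -2.5567e-5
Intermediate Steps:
d(a) = -(-9 + a)/(92*a) (d(a) = (-9 + a)/((-92*a)) = (-9 + a)*(-1/(92*a)) = -(-9 + a)/(92*a))
z(W, U) = -11
V(O) = 4*O² (V(O) = (2*O)² = 4*O²)
d(-65)/V(z(-6, -1)) = ((1/92)*(9 - 1*(-65))/(-65))/((4*(-11)²)) = ((1/92)*(-1/65)*(9 + 65))/((4*121)) = ((1/92)*(-1/65)*74)/484 = -37/2990*1/484 = -37/1447160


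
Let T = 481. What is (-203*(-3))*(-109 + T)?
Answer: 226548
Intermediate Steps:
(-203*(-3))*(-109 + T) = (-203*(-3))*(-109 + 481) = 609*372 = 226548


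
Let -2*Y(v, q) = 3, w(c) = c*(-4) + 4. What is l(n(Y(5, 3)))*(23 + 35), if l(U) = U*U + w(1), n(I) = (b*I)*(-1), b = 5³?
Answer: 4078125/2 ≈ 2.0391e+6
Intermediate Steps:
b = 125
w(c) = 4 - 4*c (w(c) = -4*c + 4 = 4 - 4*c)
Y(v, q) = -3/2 (Y(v, q) = -½*3 = -3/2)
n(I) = -125*I (n(I) = (125*I)*(-1) = -125*I)
l(U) = U² (l(U) = U*U + (4 - 4*1) = U² + (4 - 4) = U² + 0 = U²)
l(n(Y(5, 3)))*(23 + 35) = (-125*(-3/2))²*(23 + 35) = (375/2)²*58 = (140625/4)*58 = 4078125/2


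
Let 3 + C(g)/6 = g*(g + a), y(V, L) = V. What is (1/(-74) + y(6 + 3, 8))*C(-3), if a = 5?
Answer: -17955/37 ≈ -485.27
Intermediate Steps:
C(g) = -18 + 6*g*(5 + g) (C(g) = -18 + 6*(g*(g + 5)) = -18 + 6*(g*(5 + g)) = -18 + 6*g*(5 + g))
(1/(-74) + y(6 + 3, 8))*C(-3) = (1/(-74) + (6 + 3))*(-18 + 6*(-3)**2 + 30*(-3)) = (-1/74 + 9)*(-18 + 6*9 - 90) = 665*(-18 + 54 - 90)/74 = (665/74)*(-54) = -17955/37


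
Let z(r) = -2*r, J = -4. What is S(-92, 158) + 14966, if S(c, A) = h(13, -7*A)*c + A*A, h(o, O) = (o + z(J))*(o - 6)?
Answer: 26406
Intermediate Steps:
h(o, O) = (-6 + o)*(8 + o) (h(o, O) = (o - 2*(-4))*(o - 6) = (o + 8)*(-6 + o) = (8 + o)*(-6 + o) = (-6 + o)*(8 + o))
S(c, A) = A² + 147*c (S(c, A) = (-48 + 13² + 2*13)*c + A*A = (-48 + 169 + 26)*c + A² = 147*c + A² = A² + 147*c)
S(-92, 158) + 14966 = (158² + 147*(-92)) + 14966 = (24964 - 13524) + 14966 = 11440 + 14966 = 26406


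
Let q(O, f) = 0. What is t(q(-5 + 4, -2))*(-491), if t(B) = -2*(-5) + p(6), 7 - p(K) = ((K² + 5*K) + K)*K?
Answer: 203765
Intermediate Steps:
p(K) = 7 - K*(K² + 6*K) (p(K) = 7 - ((K² + 5*K) + K)*K = 7 - (K² + 6*K)*K = 7 - K*(K² + 6*K))
t(B) = -415 (t(B) = -2*(-5) + (7 - 1*6³ - 6*6²) = 10 + (7 - 1*216 - 6*36) = 10 + (7 - 216 - 216) = 10 - 425 = -415)
t(q(-5 + 4, -2))*(-491) = -415*(-491) = 203765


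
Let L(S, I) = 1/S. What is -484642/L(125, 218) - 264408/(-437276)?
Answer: -287937925376/4753 ≈ -6.0580e+7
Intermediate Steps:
-484642/L(125, 218) - 264408/(-437276) = -484642/(1/125) - 264408/(-437276) = -484642/1/125 - 264408*(-1/437276) = -484642*125 + 2874/4753 = -60580250 + 2874/4753 = -287937925376/4753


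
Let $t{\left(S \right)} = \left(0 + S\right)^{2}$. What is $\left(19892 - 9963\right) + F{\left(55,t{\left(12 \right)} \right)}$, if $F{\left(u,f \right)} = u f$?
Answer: $17849$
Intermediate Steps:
$t{\left(S \right)} = S^{2}$
$F{\left(u,f \right)} = f u$
$\left(19892 - 9963\right) + F{\left(55,t{\left(12 \right)} \right)} = \left(19892 - 9963\right) + 12^{2} \cdot 55 = 9929 + 144 \cdot 55 = 9929 + 7920 = 17849$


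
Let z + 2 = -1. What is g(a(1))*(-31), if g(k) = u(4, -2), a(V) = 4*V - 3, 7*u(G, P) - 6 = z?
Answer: -93/7 ≈ -13.286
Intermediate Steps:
z = -3 (z = -2 - 1 = -3)
u(G, P) = 3/7 (u(G, P) = 6/7 + (1/7)*(-3) = 6/7 - 3/7 = 3/7)
a(V) = -3 + 4*V
g(k) = 3/7
g(a(1))*(-31) = (3/7)*(-31) = -93/7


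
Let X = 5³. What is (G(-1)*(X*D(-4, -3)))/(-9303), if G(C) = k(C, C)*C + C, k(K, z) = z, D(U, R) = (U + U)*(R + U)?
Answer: 0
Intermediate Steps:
D(U, R) = 2*U*(R + U) (D(U, R) = (2*U)*(R + U) = 2*U*(R + U))
X = 125
G(C) = C + C² (G(C) = C*C + C = C² + C = C + C²)
(G(-1)*(X*D(-4, -3)))/(-9303) = ((-(1 - 1))*(125*(2*(-4)*(-3 - 4))))/(-9303) = ((-1*0)*(125*(2*(-4)*(-7))))*(-1/9303) = (0*(125*56))*(-1/9303) = (0*7000)*(-1/9303) = 0*(-1/9303) = 0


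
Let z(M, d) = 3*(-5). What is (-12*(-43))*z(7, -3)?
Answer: -7740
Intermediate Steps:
z(M, d) = -15
(-12*(-43))*z(7, -3) = -12*(-43)*(-15) = 516*(-15) = -7740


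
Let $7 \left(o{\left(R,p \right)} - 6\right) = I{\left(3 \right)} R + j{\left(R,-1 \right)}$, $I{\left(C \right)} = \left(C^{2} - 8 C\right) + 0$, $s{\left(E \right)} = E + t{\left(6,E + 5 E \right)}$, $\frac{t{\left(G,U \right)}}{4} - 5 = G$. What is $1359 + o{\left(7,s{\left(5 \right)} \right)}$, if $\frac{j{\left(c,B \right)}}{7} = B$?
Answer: $1349$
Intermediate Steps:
$t{\left(G,U \right)} = 20 + 4 G$
$j{\left(c,B \right)} = 7 B$
$s{\left(E \right)} = 44 + E$ ($s{\left(E \right)} = E + \left(20 + 4 \cdot 6\right) = E + \left(20 + 24\right) = E + 44 = 44 + E$)
$I{\left(C \right)} = C^{2} - 8 C$
$o{\left(R,p \right)} = 5 - \frac{15 R}{7}$ ($o{\left(R,p \right)} = 6 + \frac{3 \left(-8 + 3\right) R + 7 \left(-1\right)}{7} = 6 + \frac{3 \left(-5\right) R - 7}{7} = 6 + \frac{- 15 R - 7}{7} = 6 + \frac{-7 - 15 R}{7} = 6 - \left(1 + \frac{15 R}{7}\right) = 5 - \frac{15 R}{7}$)
$1359 + o{\left(7,s{\left(5 \right)} \right)} = 1359 + \left(5 - 15\right) = 1359 - 10 = 1349$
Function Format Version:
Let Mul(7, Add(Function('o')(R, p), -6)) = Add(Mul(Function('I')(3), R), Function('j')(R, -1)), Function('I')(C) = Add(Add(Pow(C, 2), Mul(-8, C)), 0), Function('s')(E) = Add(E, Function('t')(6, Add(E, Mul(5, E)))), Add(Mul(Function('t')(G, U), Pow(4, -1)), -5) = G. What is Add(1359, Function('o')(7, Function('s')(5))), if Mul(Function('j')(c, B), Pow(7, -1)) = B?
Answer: 1349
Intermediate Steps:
Function('t')(G, U) = Add(20, Mul(4, G))
Function('j')(c, B) = Mul(7, B)
Function('s')(E) = Add(44, E) (Function('s')(E) = Add(E, Add(20, Mul(4, 6))) = Add(E, Add(20, 24)) = Add(E, 44) = Add(44, E))
Function('I')(C) = Add(Pow(C, 2), Mul(-8, C))
Function('o')(R, p) = Add(5, Mul(Rational(-15, 7), R)) (Function('o')(R, p) = Add(6, Mul(Rational(1, 7), Add(Mul(Mul(3, Add(-8, 3)), R), Mul(7, -1)))) = Add(6, Mul(Rational(1, 7), Add(Mul(Mul(3, -5), R), -7))) = Add(6, Mul(Rational(1, 7), Add(Mul(-15, R), -7))) = Add(6, Mul(Rational(1, 7), Add(-7, Mul(-15, R)))) = Add(6, Add(-1, Mul(Rational(-15, 7), R))) = Add(5, Mul(Rational(-15, 7), R)))
Add(1359, Function('o')(7, Function('s')(5))) = Add(1359, Add(5, Mul(Rational(-15, 7), 7))) = Add(1359, Add(5, -15)) = Add(1359, -10) = 1349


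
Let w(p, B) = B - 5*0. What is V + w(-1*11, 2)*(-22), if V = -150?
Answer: -194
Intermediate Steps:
w(p, B) = B (w(p, B) = B + 0 = B)
V + w(-1*11, 2)*(-22) = -150 + 2*(-22) = -150 - 44 = -194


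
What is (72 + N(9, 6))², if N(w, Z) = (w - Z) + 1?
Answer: 5776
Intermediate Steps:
N(w, Z) = 1 + w - Z
(72 + N(9, 6))² = (72 + (1 + 9 - 1*6))² = (72 + (1 + 9 - 6))² = (72 + 4)² = 76² = 5776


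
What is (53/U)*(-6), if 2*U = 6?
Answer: -106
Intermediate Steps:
U = 3 (U = (½)*6 = 3)
(53/U)*(-6) = (53/3)*(-6) = -106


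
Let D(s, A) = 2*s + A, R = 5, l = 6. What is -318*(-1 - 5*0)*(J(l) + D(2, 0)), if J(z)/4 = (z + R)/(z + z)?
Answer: 2438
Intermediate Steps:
J(z) = 2*(5 + z)/z (J(z) = 4*((z + 5)/(z + z)) = 4*((5 + z)/((2*z))) = 4*((5 + z)*(1/(2*z))) = 4*((5 + z)/(2*z)) = 2*(5 + z)/z)
D(s, A) = A + 2*s
-318*(-1 - 5*0)*(J(l) + D(2, 0)) = -318*(-1 - 5*0)*((2 + 10/6) + (0 + 2*2)) = -318*(-1 + 0)*((2 + 10*(1/6)) + (0 + 4)) = -(-318)*((2 + 5/3) + 4) = -(-318)*(11/3 + 4) = -(-318)*23/3 = -318*(-23/3) = 2438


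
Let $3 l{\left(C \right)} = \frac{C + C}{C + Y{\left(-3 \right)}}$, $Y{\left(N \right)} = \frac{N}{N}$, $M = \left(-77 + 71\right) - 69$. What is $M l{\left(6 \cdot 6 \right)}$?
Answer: $- \frac{1800}{37} \approx -48.649$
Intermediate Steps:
$M = -75$ ($M = -6 - 69 = -75$)
$Y{\left(N \right)} = 1$
$l{\left(C \right)} = \frac{2 C}{3 \left(1 + C\right)}$ ($l{\left(C \right)} = \frac{\left(C + C\right) \frac{1}{C + 1}}{3} = \frac{2 C \frac{1}{1 + C}}{3} = \frac{2 C}{3 \left(1 + C\right)}$)
$M l{\left(6 \cdot 6 \right)} = - 75 \frac{2 \cdot 6 \cdot 6}{3 \left(1 + 6 \cdot 6\right)} = - 75 \cdot \frac{2}{3} \cdot 36 \frac{1}{1 + 36} = - 75 \cdot \frac{2}{3} \cdot 36 \cdot \frac{1}{37} = \left(-75\right) \frac{24}{37} = - \frac{1800}{37}$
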